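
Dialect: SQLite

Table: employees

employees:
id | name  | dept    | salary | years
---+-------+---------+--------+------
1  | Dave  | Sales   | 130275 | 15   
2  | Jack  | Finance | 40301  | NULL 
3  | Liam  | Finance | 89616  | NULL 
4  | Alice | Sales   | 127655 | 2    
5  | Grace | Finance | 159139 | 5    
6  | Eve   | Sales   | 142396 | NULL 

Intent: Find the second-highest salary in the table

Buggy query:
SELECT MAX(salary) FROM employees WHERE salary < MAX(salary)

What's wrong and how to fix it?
Bug: The inner MAX is an aggregate inside WHERE, which is not allowed

Fix: Put the inner MAX in a scalar subquery

Corrected query:
SELECT MAX(salary) FROM employees WHERE salary < (SELECT MAX(salary) FROM employees)

Result:
MAX(salary)
-----------
142396     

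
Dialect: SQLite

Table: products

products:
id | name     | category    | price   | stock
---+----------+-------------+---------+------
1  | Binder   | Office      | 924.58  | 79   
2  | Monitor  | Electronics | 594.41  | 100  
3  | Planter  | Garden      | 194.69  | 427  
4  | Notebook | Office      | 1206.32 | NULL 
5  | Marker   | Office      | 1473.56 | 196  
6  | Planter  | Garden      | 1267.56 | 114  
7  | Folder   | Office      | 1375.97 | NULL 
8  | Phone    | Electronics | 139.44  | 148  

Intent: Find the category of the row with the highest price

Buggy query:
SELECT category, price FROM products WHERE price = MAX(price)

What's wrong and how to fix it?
Bug: WHERE is evaluated per row; an aggregate over the whole table isn't defined there

Fix: Use a subquery: WHERE price = (SELECT MAX(price) FROM products)

Corrected query:
SELECT category, price FROM products WHERE price = (SELECT MAX(price) FROM products)

Result:
category | price  
---------+--------
Office   | 1473.56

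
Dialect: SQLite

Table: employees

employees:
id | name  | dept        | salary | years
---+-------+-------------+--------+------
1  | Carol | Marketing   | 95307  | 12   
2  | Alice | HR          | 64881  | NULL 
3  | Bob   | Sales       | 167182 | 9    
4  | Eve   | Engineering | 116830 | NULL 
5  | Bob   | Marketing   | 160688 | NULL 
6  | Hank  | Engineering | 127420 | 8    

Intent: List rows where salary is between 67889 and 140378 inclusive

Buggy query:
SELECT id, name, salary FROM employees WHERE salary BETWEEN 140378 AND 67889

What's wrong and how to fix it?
Bug: The bounds are reversed; BETWEEN a AND b requires a <= b to match anything

Fix: Swap the bounds so the smaller value comes first

Corrected query:
SELECT id, name, salary FROM employees WHERE salary BETWEEN 67889 AND 140378

Result:
id | name  | salary
---+-------+-------
1  | Carol | 95307 
4  | Eve   | 116830
6  | Hank  | 127420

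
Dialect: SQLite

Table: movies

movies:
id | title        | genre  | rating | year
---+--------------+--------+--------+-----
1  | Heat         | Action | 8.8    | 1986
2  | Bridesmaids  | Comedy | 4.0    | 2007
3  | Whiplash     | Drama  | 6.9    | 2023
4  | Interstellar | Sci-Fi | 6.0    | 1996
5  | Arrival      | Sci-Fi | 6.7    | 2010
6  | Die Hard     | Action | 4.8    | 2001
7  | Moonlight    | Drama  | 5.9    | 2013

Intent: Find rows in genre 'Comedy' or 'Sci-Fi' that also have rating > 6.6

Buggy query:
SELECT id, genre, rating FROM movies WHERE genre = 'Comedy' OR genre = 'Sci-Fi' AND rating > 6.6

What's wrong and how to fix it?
Bug: AND binds tighter than OR, so this parses as genre = 'Comedy' OR (genre = 'Sci-Fi' AND rating > 6.6)

Fix: Group the OR with parentheses (or use IN), then AND the threshold

Corrected query:
SELECT id, genre, rating FROM movies WHERE (genre = 'Comedy' OR genre = 'Sci-Fi') AND rating > 6.6

Result:
id | genre  | rating
---+--------+-------
5  | Sci-Fi | 6.7   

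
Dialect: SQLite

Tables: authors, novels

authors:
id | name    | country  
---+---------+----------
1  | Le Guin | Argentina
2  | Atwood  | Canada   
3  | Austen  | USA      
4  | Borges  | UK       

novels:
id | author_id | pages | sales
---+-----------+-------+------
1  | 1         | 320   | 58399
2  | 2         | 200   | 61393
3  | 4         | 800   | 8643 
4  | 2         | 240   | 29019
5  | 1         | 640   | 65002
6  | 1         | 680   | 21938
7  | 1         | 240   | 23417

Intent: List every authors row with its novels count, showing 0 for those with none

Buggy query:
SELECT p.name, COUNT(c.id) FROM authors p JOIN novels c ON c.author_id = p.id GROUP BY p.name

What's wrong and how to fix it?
Bug: An inner join excludes parents with zero children

Fix: Use LEFT JOIN so parents without children still appear (COUNT(c.id) gives 0)

Corrected query:
SELECT p.name, COUNT(c.id) FROM authors p LEFT JOIN novels c ON c.author_id = p.id GROUP BY p.name

Result:
name    | COUNT(c.id)
--------+------------
Atwood  | 2          
Austen  | 0          
Borges  | 1          
Le Guin | 4          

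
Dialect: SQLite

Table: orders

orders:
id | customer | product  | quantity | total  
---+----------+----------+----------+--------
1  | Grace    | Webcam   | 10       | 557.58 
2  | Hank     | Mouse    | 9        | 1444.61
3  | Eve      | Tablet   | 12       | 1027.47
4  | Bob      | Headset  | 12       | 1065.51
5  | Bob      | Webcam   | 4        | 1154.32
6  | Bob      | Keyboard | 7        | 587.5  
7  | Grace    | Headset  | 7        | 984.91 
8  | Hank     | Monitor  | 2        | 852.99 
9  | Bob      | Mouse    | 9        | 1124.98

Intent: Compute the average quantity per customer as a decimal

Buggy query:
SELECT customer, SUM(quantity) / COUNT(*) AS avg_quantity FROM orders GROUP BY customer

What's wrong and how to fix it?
Bug: Both operands are integers, so '/' performs integer division and truncates

Fix: Cast one side to REAL so the division keeps the fractional part

Corrected query:
SELECT customer, SUM(quantity) * 1.0 / COUNT(*) AS avg_quantity FROM orders GROUP BY customer

Result:
customer | avg_quantity
---------+-------------
Bob      | 8           
Eve      | 12          
Grace    | 8.5         
Hank     | 5.5         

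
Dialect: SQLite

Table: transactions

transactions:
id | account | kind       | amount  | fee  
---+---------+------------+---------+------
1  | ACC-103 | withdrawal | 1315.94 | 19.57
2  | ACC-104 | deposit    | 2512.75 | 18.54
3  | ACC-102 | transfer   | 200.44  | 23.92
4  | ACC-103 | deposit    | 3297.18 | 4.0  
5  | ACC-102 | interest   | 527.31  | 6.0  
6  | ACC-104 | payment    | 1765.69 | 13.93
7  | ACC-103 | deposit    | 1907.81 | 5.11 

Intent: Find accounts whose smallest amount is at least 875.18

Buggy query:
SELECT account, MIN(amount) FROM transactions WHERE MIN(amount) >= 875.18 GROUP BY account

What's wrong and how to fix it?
Bug: MIN() in WHERE is a misuse of aggregate

Fix: Replace WHERE with HAVING after the GROUP BY

Corrected query:
SELECT account, MIN(amount) FROM transactions GROUP BY account HAVING MIN(amount) >= 875.18

Result:
account | MIN(amount)
--------+------------
ACC-103 | 1315.94    
ACC-104 | 1765.69    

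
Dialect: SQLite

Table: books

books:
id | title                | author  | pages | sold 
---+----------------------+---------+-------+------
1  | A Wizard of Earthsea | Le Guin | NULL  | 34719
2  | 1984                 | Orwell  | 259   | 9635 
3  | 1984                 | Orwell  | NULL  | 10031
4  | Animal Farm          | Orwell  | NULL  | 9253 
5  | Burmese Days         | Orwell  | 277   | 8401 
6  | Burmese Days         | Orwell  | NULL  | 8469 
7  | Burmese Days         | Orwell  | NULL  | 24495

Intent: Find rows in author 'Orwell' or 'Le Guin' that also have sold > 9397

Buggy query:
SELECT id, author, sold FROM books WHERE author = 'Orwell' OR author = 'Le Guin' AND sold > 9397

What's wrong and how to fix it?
Bug: Without parentheses, AND is evaluated before OR, so the sold filter only applies to the 'Le Guin' branch

Fix: Group the OR with parentheses (or use IN), then AND the threshold

Corrected query:
SELECT id, author, sold FROM books WHERE (author = 'Orwell' OR author = 'Le Guin') AND sold > 9397

Result:
id | author  | sold 
---+---------+------
1  | Le Guin | 34719
2  | Orwell  | 9635 
3  | Orwell  | 10031
7  | Orwell  | 24495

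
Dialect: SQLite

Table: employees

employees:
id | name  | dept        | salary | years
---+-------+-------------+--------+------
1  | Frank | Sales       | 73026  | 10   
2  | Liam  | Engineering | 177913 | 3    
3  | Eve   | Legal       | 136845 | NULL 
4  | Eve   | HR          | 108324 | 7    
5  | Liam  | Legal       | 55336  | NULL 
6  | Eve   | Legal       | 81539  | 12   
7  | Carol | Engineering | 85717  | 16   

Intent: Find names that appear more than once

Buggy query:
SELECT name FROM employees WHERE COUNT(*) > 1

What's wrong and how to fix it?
Bug: COUNT(*) is an aggregate and cannot be used in WHERE

Fix: GROUP BY name, then filter groups with HAVING COUNT(*) > 1

Corrected query:
SELECT name FROM employees GROUP BY name HAVING COUNT(*) > 1

Result:
name
----
Eve 
Liam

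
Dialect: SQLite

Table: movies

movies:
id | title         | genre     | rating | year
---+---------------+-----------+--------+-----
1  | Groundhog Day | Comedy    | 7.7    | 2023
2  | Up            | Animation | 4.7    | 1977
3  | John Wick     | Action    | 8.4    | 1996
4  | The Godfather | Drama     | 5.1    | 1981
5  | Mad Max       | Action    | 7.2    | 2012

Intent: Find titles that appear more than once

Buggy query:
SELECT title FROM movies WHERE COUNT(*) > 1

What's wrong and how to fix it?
Bug: WHERE can't reference COUNT(*); aggregates are computed after WHERE

Fix: GROUP BY title, then filter groups with HAVING COUNT(*) > 1

Corrected query:
SELECT title FROM movies GROUP BY title HAVING COUNT(*) > 1

Result:
(no rows)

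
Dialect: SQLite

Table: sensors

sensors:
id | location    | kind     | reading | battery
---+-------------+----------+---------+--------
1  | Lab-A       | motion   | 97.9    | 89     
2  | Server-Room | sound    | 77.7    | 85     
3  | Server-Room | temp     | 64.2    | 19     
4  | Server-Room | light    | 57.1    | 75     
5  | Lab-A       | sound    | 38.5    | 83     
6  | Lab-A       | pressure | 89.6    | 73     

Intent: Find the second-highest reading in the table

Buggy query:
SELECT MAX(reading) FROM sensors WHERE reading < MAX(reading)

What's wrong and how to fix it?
Bug: MAX(reading) on the right of the comparison is an aggregate-in-WHERE error

Fix: Compute the overall MAX in a subquery, then take MAX of rows below it

Corrected query:
SELECT MAX(reading) FROM sensors WHERE reading < (SELECT MAX(reading) FROM sensors)

Result:
MAX(reading)
------------
89.6        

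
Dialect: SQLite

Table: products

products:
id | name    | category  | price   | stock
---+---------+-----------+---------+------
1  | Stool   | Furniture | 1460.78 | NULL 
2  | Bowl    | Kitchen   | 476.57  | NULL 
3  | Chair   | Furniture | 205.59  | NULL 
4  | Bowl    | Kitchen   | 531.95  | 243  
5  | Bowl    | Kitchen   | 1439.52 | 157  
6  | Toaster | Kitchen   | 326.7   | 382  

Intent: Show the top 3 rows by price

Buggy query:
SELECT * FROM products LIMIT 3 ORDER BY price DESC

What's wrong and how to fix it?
Bug: ORDER BY cannot follow LIMIT; LIMIT is the final clause

Fix: Swap the clauses: ORDER BY first, then LIMIT

Corrected query:
SELECT * FROM products ORDER BY price DESC LIMIT 3

Result:
id | name  | category  | price   | stock
---+-------+-----------+---------+------
1  | Stool | Furniture | 1460.78 | NULL 
5  | Bowl  | Kitchen   | 1439.52 | 157  
4  | Bowl  | Kitchen   | 531.95  | 243  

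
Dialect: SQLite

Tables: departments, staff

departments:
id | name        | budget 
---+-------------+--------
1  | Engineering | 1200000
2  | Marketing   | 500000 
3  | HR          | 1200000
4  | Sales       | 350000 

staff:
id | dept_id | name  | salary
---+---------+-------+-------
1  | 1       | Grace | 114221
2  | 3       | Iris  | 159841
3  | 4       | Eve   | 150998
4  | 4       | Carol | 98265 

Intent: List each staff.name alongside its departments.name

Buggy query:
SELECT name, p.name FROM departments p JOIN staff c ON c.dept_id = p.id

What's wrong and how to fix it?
Bug: 'name' exists in both joined tables, so the database can't tell which one is meant

Fix: Prefix ambiguous columns with the table alias

Corrected query:
SELECT c.name, p.name FROM departments p JOIN staff c ON c.dept_id = p.id

Result:
name  | name       
------+------------
Grace | Engineering
Iris  | HR         
Eve   | Sales      
Carol | Sales      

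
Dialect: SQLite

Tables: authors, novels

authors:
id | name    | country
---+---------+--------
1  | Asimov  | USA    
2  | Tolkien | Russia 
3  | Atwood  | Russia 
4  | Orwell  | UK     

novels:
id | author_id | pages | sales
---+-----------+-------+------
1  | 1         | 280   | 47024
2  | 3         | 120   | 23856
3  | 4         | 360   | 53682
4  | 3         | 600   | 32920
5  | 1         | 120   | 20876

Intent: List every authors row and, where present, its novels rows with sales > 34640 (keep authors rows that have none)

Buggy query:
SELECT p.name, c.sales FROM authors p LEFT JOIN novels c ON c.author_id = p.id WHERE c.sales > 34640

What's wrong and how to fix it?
Bug: Filtering c.sales in WHERE discards the NULL rows produced by LEFT JOIN, turning it into an inner join

Fix: Move the right-table condition into the ON clause so unmatched parents are kept

Corrected query:
SELECT p.name, c.sales FROM authors p LEFT JOIN novels c ON c.author_id = p.id AND c.sales > 34640

Result:
name    | sales
--------+------
Asimov  | 47024
Tolkien | NULL 
Atwood  | NULL 
Orwell  | 53682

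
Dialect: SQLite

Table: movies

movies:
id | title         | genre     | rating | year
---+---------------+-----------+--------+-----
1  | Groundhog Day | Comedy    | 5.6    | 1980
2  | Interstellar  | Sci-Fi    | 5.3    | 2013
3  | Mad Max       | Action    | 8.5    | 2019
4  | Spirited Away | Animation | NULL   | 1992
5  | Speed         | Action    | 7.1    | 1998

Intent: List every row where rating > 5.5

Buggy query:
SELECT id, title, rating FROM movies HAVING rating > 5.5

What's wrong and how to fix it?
Bug: This is a non-aggregate query (no GROUP BY, no aggregates), so in SQLite the HAVING clause is invalid here; a row-level condition belongs in WHERE

Fix: Replace HAVING with WHERE since the condition applies to individual rows

Corrected query:
SELECT id, title, rating FROM movies WHERE rating > 5.5

Result:
id | title         | rating
---+---------------+-------
1  | Groundhog Day | 5.6   
3  | Mad Max       | 8.5   
5  | Speed         | 7.1   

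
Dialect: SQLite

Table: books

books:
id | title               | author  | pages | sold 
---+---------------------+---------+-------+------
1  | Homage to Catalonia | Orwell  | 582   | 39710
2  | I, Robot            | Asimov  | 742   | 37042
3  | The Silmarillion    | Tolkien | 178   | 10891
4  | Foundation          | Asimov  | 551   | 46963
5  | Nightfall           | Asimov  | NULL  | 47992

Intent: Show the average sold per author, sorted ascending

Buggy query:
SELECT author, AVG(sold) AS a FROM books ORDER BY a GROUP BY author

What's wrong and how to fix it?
Bug: ORDER BY appears before GROUP BY; SQL clause order requires GROUP BY first

Fix: Move ORDER BY to the end, after GROUP BY

Corrected query:
SELECT author, AVG(sold) AS a FROM books GROUP BY author ORDER BY a

Result:
author  | a    
--------+------
Tolkien | 10891
Orwell  | 39710
Asimov  | 43999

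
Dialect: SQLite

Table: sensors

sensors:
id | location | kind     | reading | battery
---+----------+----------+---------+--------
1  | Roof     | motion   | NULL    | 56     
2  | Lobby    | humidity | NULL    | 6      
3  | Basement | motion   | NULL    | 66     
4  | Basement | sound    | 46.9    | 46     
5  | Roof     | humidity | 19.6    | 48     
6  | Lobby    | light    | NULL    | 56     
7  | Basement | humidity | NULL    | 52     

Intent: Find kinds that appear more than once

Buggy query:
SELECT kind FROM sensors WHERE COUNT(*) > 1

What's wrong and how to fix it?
Bug: COUNT(*) is an aggregate and cannot be used in WHERE

Fix: Group first, then use HAVING for the count condition

Corrected query:
SELECT kind FROM sensors GROUP BY kind HAVING COUNT(*) > 1

Result:
kind    
--------
humidity
motion  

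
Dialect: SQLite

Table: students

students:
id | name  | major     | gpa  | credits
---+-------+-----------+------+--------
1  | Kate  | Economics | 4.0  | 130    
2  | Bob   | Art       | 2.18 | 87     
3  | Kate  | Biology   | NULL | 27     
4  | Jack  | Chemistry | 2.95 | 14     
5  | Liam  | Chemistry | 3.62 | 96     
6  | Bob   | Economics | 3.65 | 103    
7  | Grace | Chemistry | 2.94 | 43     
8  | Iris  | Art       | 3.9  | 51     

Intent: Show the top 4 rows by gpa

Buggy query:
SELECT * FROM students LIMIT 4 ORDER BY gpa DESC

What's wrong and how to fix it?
Bug: LIMIT must come after ORDER BY

Fix: Sort with ORDER BY, then apply LIMIT

Corrected query:
SELECT * FROM students ORDER BY gpa DESC LIMIT 4

Result:
id | name | major     | gpa  | credits
---+------+-----------+------+--------
1  | Kate | Economics | 4    | 130    
8  | Iris | Art       | 3.9  | 51     
6  | Bob  | Economics | 3.65 | 103    
5  | Liam | Chemistry | 3.62 | 96     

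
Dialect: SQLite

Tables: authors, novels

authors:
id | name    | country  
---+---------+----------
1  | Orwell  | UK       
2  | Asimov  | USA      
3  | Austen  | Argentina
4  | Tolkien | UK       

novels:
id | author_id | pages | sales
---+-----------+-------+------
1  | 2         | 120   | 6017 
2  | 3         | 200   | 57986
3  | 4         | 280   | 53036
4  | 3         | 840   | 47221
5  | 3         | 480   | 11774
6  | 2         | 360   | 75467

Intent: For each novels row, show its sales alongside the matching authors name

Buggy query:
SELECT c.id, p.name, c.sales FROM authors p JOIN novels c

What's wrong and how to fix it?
Bug: JOIN with no ON clause produces a cartesian product; every novels row pairs with every authors row

Fix: Add ON c.author_id = p.id to the JOIN

Corrected query:
SELECT c.id, p.name, c.sales FROM authors p JOIN novels c ON c.author_id = p.id

Result:
id | name    | sales
---+---------+------
1  | Asimov  | 6017 
2  | Austen  | 57986
3  | Tolkien | 53036
4  | Austen  | 47221
5  | Austen  | 11774
6  | Asimov  | 75467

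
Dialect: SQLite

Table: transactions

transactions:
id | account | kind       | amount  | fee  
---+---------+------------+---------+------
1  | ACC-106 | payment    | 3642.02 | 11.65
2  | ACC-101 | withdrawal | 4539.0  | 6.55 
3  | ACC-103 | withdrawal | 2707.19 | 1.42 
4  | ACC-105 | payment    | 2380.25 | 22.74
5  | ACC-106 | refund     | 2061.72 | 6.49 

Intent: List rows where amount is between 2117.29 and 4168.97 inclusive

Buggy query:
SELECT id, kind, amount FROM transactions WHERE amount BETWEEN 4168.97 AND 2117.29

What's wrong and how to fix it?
Bug: The bounds are reversed; BETWEEN a AND b requires a <= b to match anything

Fix: Swap the bounds so the smaller value comes first

Corrected query:
SELECT id, kind, amount FROM transactions WHERE amount BETWEEN 2117.29 AND 4168.97

Result:
id | kind       | amount 
---+------------+--------
1  | payment    | 3642.02
3  | withdrawal | 2707.19
4  | payment    | 2380.25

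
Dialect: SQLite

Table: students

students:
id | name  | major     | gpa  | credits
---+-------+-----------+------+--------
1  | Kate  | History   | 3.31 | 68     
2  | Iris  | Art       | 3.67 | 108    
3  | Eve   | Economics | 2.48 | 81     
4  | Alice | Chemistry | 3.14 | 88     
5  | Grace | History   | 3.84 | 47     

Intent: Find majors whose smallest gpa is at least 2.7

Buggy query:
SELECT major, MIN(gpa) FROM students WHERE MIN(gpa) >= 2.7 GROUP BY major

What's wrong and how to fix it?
Bug: MIN() in WHERE is a misuse of aggregate

Fix: Replace WHERE with HAVING after the GROUP BY

Corrected query:
SELECT major, MIN(gpa) FROM students GROUP BY major HAVING MIN(gpa) >= 2.7

Result:
major     | MIN(gpa)
----------+---------
Art       | 3.67    
Chemistry | 3.14    
History   | 3.31    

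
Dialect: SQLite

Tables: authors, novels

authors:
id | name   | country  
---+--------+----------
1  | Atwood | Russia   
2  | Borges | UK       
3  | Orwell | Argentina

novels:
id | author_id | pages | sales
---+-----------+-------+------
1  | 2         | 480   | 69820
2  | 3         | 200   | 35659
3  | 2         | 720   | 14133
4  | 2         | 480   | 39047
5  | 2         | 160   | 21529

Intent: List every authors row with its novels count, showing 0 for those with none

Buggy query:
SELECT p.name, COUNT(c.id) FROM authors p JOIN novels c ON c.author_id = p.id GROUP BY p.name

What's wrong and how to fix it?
Bug: INNER JOIN drops authors rows that have no matching novels rows

Fix: Switch to LEFT JOIN to retain unmatched parent rows

Corrected query:
SELECT p.name, COUNT(c.id) FROM authors p LEFT JOIN novels c ON c.author_id = p.id GROUP BY p.name

Result:
name   | COUNT(c.id)
-------+------------
Atwood | 0          
Borges | 4          
Orwell | 1          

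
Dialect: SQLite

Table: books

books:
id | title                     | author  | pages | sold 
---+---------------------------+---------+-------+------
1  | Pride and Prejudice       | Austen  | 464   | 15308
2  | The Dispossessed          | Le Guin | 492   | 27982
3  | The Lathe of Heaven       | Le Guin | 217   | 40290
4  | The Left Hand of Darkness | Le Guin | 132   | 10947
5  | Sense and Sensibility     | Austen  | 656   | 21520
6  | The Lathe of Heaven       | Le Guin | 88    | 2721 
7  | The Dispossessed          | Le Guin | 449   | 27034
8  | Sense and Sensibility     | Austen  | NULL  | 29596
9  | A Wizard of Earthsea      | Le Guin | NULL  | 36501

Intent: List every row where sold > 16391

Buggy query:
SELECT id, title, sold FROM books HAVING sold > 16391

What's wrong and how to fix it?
Bug: HAVING filters the output of aggregation, but this query has no GROUP BY and no aggregate functions, so SQLite rejects it (HAVING clause on a non-aggregate query); the condition here is per row

Fix: Use WHERE for row-level filtering

Corrected query:
SELECT id, title, sold FROM books WHERE sold > 16391

Result:
id | title                 | sold 
---+-----------------------+------
2  | The Dispossessed      | 27982
3  | The Lathe of Heaven   | 40290
5  | Sense and Sensibility | 21520
7  | The Dispossessed      | 27034
8  | Sense and Sensibility | 29596
9  | A Wizard of Earthsea  | 36501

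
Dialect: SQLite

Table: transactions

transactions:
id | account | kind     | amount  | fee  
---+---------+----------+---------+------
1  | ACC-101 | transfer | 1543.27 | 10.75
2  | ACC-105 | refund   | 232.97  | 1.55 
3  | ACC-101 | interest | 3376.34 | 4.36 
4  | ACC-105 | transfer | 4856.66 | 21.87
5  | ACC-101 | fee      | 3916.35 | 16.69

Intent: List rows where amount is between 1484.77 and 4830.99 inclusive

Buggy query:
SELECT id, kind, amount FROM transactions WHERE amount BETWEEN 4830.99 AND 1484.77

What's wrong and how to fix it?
Bug: The bounds are reversed; BETWEEN a AND b requires a <= b to match anything

Fix: Swap the bounds so the smaller value comes first

Corrected query:
SELECT id, kind, amount FROM transactions WHERE amount BETWEEN 1484.77 AND 4830.99

Result:
id | kind     | amount 
---+----------+--------
1  | transfer | 1543.27
3  | interest | 3376.34
5  | fee      | 3916.35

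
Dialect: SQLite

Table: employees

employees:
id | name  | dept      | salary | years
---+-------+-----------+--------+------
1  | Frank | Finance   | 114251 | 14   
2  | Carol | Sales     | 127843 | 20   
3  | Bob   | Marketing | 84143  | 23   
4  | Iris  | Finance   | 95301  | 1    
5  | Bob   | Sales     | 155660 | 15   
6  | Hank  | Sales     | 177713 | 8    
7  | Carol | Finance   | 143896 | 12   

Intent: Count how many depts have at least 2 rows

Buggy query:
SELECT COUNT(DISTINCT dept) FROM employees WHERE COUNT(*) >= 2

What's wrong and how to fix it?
Bug: COUNT(*) cannot appear in WHERE; the per-group count doesn't exist yet

Fix: Group first with HAVING COUNT(*) >= 2, then COUNT the resulting groups

Corrected query:
SELECT COUNT(*) FROM (SELECT dept FROM employees GROUP BY dept HAVING COUNT(*) >= 2)

Result:
COUNT(*)
--------
2       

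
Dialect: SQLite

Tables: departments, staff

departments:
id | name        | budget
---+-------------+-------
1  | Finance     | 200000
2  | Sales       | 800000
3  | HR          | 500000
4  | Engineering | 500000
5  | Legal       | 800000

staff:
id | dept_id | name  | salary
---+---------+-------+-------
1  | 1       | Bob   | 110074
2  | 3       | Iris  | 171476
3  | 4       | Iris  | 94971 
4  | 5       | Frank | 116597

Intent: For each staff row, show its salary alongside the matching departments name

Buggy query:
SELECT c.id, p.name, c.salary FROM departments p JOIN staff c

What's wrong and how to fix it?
Bug: Missing join condition: each staff row is matched to all departments rows instead of just its own

Fix: Specify the join condition linking the foreign key to the parent id

Corrected query:
SELECT c.id, p.name, c.salary FROM departments p JOIN staff c ON c.dept_id = p.id

Result:
id | name        | salary
---+-------------+-------
1  | Finance     | 110074
2  | HR          | 171476
3  | Engineering | 94971 
4  | Legal       | 116597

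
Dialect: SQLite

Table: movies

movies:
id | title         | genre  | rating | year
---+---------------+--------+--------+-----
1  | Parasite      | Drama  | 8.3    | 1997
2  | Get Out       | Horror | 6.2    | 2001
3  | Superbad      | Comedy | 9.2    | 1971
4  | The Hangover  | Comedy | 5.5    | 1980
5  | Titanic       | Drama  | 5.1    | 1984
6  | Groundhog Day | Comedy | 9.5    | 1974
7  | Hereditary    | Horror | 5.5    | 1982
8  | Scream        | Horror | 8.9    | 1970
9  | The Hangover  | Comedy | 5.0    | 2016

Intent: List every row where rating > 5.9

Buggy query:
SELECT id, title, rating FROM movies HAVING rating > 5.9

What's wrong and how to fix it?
Bug: This is a non-aggregate query (no GROUP BY, no aggregates), so in SQLite the HAVING clause is invalid here; a row-level condition belongs in WHERE

Fix: Use WHERE for row-level filtering

Corrected query:
SELECT id, title, rating FROM movies WHERE rating > 5.9

Result:
id | title         | rating
---+---------------+-------
1  | Parasite      | 8.3   
2  | Get Out       | 6.2   
3  | Superbad      | 9.2   
6  | Groundhog Day | 9.5   
8  | Scream        | 8.9   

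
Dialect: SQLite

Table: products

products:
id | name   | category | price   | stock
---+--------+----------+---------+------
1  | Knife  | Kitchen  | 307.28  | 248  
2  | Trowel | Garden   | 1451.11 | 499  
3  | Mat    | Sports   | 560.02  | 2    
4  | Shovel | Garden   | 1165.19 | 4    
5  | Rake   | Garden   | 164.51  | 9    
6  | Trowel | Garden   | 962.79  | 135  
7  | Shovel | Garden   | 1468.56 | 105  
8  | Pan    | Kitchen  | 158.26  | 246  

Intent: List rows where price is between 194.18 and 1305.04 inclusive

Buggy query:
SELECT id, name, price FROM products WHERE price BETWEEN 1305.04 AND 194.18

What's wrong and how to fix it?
Bug: BETWEEN expects the lower bound first; with 1305.04 AND 194.18 the range is empty

Fix: Write BETWEEN 194.18 AND 1305.04

Corrected query:
SELECT id, name, price FROM products WHERE price BETWEEN 194.18 AND 1305.04

Result:
id | name   | price  
---+--------+--------
1  | Knife  | 307.28 
3  | Mat    | 560.02 
4  | Shovel | 1165.19
6  | Trowel | 962.79 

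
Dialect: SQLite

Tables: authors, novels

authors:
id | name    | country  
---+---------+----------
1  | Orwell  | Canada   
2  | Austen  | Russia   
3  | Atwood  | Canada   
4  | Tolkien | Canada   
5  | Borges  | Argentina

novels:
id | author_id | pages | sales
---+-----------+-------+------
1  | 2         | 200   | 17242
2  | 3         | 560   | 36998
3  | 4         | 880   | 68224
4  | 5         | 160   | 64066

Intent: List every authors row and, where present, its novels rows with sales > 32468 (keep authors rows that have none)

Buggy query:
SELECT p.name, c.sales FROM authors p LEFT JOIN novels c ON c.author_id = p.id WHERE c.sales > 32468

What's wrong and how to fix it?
Bug: Filtering c.sales in WHERE discards the NULL rows produced by LEFT JOIN, turning it into an inner join

Fix: Put 'c.sales > 32468' in the JOIN's ON clause instead of WHERE

Corrected query:
SELECT p.name, c.sales FROM authors p LEFT JOIN novels c ON c.author_id = p.id AND c.sales > 32468

Result:
name    | sales
--------+------
Orwell  | NULL 
Austen  | NULL 
Atwood  | 36998
Tolkien | 68224
Borges  | 64066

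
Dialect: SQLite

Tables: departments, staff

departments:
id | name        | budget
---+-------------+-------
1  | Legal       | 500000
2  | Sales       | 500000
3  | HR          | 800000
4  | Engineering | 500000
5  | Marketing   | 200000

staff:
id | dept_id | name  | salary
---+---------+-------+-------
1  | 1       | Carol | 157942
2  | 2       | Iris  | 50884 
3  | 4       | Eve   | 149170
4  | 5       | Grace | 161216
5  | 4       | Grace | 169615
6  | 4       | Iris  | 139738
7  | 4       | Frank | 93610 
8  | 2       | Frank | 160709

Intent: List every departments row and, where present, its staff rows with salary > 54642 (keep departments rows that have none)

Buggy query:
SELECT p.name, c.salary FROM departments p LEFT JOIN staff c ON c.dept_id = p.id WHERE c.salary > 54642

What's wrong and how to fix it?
Bug: Filtering c.salary in WHERE discards the NULL rows produced by LEFT JOIN, turning it into an inner join

Fix: Put 'c.salary > 54642' in the JOIN's ON clause instead of WHERE

Corrected query:
SELECT p.name, c.salary FROM departments p LEFT JOIN staff c ON c.dept_id = p.id AND c.salary > 54642

Result:
name        | salary
------------+-------
Legal       | 157942
Sales       | 160709
HR          | NULL  
Engineering | 93610 
Engineering | 139738
Engineering | 149170
Engineering | 169615
Marketing   | 161216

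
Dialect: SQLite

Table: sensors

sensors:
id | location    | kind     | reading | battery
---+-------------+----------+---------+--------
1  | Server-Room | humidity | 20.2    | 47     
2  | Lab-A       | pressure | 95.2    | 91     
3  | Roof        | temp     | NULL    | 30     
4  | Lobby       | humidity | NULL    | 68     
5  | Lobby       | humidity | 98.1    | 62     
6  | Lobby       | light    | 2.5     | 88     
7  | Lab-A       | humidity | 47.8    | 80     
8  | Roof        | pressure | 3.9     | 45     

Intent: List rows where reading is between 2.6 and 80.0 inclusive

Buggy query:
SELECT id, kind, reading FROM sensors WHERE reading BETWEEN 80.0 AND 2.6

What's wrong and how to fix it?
Bug: BETWEEN expects the lower bound first; with 80.0 AND 2.6 the range is empty

Fix: Swap the bounds so the smaller value comes first

Corrected query:
SELECT id, kind, reading FROM sensors WHERE reading BETWEEN 2.6 AND 80.0

Result:
id | kind     | reading
---+----------+--------
1  | humidity | 20.2   
7  | humidity | 47.8   
8  | pressure | 3.9    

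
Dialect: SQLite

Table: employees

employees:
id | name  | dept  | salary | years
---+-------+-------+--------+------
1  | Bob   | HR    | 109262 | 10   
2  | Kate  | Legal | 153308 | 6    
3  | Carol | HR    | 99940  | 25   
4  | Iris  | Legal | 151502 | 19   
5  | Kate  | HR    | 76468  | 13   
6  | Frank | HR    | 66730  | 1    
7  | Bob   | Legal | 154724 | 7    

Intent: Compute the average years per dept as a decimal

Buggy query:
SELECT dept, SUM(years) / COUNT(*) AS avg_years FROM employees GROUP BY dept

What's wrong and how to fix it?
Bug: Both operands are integers, so '/' performs integer division and truncates

Fix: Cast one side to REAL so the division keeps the fractional part

Corrected query:
SELECT dept, SUM(years) * 1.0 / COUNT(*) AS avg_years FROM employees GROUP BY dept

Result:
dept  | avg_years
------+----------
HR    | 12.25    
Legal | 10.666667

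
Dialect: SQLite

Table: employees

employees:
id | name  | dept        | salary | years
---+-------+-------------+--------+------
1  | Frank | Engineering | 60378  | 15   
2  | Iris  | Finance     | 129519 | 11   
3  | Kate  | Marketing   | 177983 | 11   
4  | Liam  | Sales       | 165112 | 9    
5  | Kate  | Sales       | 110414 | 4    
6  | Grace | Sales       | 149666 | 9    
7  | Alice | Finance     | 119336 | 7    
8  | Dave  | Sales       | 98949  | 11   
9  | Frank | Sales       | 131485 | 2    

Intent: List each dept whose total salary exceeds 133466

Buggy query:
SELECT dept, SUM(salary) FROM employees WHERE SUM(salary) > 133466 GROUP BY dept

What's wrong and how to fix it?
Bug: WHERE runs before GROUP BY, so aggregates aren't available there

Fix: Use HAVING (which filters groups after aggregation) instead of WHERE

Corrected query:
SELECT dept, SUM(salary) FROM employees GROUP BY dept HAVING SUM(salary) > 133466

Result:
dept      | SUM(salary)
----------+------------
Finance   | 248855     
Marketing | 177983     
Sales     | 655626     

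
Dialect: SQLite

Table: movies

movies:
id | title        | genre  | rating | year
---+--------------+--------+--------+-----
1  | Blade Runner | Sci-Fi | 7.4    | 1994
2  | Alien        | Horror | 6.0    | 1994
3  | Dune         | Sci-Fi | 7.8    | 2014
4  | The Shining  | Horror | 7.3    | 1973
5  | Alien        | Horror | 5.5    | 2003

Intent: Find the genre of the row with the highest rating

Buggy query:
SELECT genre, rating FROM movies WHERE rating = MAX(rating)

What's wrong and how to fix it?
Bug: MAX(rating) is an aggregate and cannot be used directly in WHERE

Fix: Use a subquery: WHERE rating = (SELECT MAX(rating) FROM movies)

Corrected query:
SELECT genre, rating FROM movies WHERE rating = (SELECT MAX(rating) FROM movies)

Result:
genre  | rating
-------+-------
Sci-Fi | 7.8   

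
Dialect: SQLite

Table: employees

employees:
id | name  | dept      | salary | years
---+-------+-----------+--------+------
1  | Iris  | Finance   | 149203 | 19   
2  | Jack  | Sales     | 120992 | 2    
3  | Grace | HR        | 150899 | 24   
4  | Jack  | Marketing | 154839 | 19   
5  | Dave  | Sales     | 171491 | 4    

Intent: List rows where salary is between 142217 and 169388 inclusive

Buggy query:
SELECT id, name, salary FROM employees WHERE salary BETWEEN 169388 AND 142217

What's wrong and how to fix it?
Bug: The bounds are reversed; BETWEEN a AND b requires a <= b to match anything

Fix: Write BETWEEN 142217 AND 169388

Corrected query:
SELECT id, name, salary FROM employees WHERE salary BETWEEN 142217 AND 169388

Result:
id | name  | salary
---+-------+-------
1  | Iris  | 149203
3  | Grace | 150899
4  | Jack  | 154839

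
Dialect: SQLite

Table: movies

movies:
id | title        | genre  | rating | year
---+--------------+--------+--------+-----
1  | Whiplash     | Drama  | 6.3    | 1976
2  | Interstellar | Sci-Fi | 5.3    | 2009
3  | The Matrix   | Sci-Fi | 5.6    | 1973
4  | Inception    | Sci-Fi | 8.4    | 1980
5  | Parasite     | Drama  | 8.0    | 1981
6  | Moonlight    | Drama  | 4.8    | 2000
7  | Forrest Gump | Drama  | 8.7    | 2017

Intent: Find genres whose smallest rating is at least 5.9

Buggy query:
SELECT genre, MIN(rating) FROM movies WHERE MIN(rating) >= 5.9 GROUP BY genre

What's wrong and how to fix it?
Bug: Aggregates like MIN are computed per group after WHERE runs

Fix: Use HAVING for the per-group MIN condition

Corrected query:
SELECT genre, MIN(rating) FROM movies GROUP BY genre HAVING MIN(rating) >= 5.9

Result:
(no rows)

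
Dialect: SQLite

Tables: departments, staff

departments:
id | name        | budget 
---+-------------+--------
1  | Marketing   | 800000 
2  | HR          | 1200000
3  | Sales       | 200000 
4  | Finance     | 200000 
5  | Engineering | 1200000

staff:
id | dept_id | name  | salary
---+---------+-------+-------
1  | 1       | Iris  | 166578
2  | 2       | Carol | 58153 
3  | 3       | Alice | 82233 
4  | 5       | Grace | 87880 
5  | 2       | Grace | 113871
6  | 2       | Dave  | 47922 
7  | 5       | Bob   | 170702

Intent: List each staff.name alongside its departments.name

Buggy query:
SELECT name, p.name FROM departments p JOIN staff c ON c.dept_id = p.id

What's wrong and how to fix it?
Bug: Both tables have a 'name' column; the unqualified reference is ambiguous

Fix: Prefix ambiguous columns with the table alias

Corrected query:
SELECT c.name, p.name FROM departments p JOIN staff c ON c.dept_id = p.id

Result:
name  | name       
------+------------
Iris  | Marketing  
Carol | HR         
Alice | Sales      
Grace | Engineering
Grace | HR         
Dave  | HR         
Bob   | Engineering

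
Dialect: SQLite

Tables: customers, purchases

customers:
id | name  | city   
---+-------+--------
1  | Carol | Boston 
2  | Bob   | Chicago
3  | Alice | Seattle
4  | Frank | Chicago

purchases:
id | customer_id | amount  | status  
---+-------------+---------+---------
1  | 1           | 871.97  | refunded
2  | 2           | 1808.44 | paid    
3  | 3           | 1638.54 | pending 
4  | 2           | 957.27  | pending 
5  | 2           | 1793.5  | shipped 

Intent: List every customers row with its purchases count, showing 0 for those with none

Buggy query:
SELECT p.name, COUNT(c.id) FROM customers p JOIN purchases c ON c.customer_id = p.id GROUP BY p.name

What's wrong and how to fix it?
Bug: An inner join excludes parents with zero children

Fix: Switch to LEFT JOIN to retain unmatched parent rows

Corrected query:
SELECT p.name, COUNT(c.id) FROM customers p LEFT JOIN purchases c ON c.customer_id = p.id GROUP BY p.name

Result:
name  | COUNT(c.id)
------+------------
Alice | 1          
Bob   | 3          
Carol | 1          
Frank | 0          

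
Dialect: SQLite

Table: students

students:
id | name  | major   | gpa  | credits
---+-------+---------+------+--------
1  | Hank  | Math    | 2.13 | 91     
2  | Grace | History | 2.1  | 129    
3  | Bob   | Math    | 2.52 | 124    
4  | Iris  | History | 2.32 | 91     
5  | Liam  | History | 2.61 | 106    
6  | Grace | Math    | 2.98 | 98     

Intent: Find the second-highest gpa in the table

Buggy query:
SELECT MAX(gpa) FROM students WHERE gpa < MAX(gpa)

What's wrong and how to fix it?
Bug: The inner MAX is an aggregate inside WHERE, which is not allowed

Fix: Compute the overall MAX in a subquery, then take MAX of rows below it

Corrected query:
SELECT MAX(gpa) FROM students WHERE gpa < (SELECT MAX(gpa) FROM students)

Result:
MAX(gpa)
--------
2.61    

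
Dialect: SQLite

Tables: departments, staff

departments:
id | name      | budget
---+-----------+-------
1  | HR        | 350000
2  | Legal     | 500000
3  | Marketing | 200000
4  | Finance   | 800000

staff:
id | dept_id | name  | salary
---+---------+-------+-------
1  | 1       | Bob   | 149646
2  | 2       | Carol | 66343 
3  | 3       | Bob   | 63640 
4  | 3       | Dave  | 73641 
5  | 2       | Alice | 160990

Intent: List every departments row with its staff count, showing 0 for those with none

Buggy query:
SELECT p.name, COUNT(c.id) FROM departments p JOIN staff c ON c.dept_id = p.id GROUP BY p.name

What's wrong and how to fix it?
Bug: INNER JOIN drops departments rows that have no matching staff rows

Fix: Switch to LEFT JOIN to retain unmatched parent rows

Corrected query:
SELECT p.name, COUNT(c.id) FROM departments p LEFT JOIN staff c ON c.dept_id = p.id GROUP BY p.name

Result:
name      | COUNT(c.id)
----------+------------
Finance   | 0          
HR        | 1          
Legal     | 2          
Marketing | 2          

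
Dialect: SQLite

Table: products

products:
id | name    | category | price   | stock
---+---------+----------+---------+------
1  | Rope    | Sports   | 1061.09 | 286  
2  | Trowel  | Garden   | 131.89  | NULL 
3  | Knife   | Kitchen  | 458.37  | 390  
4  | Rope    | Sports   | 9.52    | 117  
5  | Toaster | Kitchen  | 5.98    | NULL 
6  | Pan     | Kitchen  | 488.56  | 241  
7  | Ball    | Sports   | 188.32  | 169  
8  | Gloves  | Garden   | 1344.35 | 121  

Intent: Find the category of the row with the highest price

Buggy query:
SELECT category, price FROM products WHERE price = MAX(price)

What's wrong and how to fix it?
Bug: WHERE is evaluated per row; an aggregate over the whole table isn't defined there

Fix: Use a subquery: WHERE price = (SELECT MAX(price) FROM products)

Corrected query:
SELECT category, price FROM products WHERE price = (SELECT MAX(price) FROM products)

Result:
category | price  
---------+--------
Garden   | 1344.35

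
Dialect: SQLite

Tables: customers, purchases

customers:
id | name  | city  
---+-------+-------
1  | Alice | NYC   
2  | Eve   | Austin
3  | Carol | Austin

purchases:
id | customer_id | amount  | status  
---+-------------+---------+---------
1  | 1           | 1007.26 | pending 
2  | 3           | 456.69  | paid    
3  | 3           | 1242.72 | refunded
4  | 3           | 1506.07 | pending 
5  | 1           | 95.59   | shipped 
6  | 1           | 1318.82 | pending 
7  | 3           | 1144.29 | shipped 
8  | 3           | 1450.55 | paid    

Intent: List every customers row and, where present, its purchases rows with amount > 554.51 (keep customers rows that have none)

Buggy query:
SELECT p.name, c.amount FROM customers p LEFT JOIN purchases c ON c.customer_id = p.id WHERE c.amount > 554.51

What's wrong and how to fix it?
Bug: A WHERE condition on the right-hand table after LEFT JOIN drops unmatched parents

Fix: Put 'c.amount > 554.51' in the JOIN's ON clause instead of WHERE

Corrected query:
SELECT p.name, c.amount FROM customers p LEFT JOIN purchases c ON c.customer_id = p.id AND c.amount > 554.51

Result:
name  | amount 
------+--------
Alice | 1007.26
Alice | 1318.82
Eve   | NULL   
Carol | 1144.29
Carol | 1242.72
Carol | 1450.55
Carol | 1506.07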